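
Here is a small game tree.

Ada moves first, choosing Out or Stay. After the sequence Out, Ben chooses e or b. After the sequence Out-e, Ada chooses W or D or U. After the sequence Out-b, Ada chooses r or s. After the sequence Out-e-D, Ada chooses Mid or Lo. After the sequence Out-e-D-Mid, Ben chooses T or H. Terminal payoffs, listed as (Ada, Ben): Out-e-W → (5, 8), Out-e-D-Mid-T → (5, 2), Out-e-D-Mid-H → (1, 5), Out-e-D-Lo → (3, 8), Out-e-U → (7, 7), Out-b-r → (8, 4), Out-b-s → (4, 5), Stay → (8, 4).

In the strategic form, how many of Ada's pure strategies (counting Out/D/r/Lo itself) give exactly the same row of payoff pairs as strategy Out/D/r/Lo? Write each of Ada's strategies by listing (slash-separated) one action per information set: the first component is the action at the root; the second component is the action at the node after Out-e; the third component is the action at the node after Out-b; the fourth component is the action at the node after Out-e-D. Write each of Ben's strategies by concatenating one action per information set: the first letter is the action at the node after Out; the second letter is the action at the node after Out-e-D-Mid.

1

Row for Out/D/r/Lo (columns eT, eH, bT, bH): (3,8) (3,8) (8,4) (8,4).
Every one of Ada's information sets is on the play path for some reply by Ben when Ada follows Out/D/r/Lo.
Changing the action at any of them therefore changes at least one column, so only Out/D/r/Lo itself gives this row.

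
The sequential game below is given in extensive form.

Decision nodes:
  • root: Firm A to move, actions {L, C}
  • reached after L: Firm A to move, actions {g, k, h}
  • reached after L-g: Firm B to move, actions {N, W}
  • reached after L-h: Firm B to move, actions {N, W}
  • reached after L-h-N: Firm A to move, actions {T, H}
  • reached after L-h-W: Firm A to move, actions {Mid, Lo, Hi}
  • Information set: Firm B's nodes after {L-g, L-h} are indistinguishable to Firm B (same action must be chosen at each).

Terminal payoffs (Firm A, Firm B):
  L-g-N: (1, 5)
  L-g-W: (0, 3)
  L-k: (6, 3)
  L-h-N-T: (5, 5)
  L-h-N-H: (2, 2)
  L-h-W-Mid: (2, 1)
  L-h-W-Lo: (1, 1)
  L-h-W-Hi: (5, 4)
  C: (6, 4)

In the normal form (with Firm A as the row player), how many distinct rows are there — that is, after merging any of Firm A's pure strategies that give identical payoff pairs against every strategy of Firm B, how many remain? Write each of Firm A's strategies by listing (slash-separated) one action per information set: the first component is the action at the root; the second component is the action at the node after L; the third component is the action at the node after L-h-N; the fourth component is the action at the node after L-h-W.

9

Firm A has 36 pure strategies: L/g/T/Mid, L/g/T/Lo, L/g/T/Hi, L/g/H/Mid, L/g/H/Lo, L/g/H/Hi, L/k/T/Mid, L/k/T/Lo, L/k/T/Hi, L/k/H/Mid, L/k/H/Lo, L/k/H/Hi, L/h/T/Mid, L/h/T/Lo, L/h/T/Hi, L/h/H/Mid, L/h/H/Lo, L/h/H/Hi, C/g/T/Mid, C/g/T/Lo, C/g/T/Hi, C/g/H/Mid, C/g/H/Lo, C/g/H/Hi, C/k/T/Mid, C/k/T/Lo, C/k/T/Hi, C/k/H/Mid, C/k/H/Lo, C/k/H/Hi, C/h/T/Mid, C/h/T/Lo, C/h/T/Hi, C/h/H/Mid, C/h/H/Lo, C/h/H/Hi. Columns: N, W.
{L/g/T/Mid, L/g/T/Lo, L/g/T/Hi, L/g/H/Mid, L/g/H/Lo, L/g/H/Hi} → row (1,5) (0,3)
{L/k/T/Mid, L/k/T/Lo, L/k/T/Hi, L/k/H/Mid, L/k/H/Lo, L/k/H/Hi} → row (6,3) (6,3)
{L/h/T/Mid} → row (5,5) (2,1)
{L/h/T/Lo} → row (5,5) (1,1)
{L/h/T/Hi} → row (5,5) (5,4)
{L/h/H/Mid} → row (2,2) (2,1)
{L/h/H/Lo} → row (2,2) (1,1)
{L/h/H/Hi} → row (2,2) (5,4)
{C/g/T/Mid, C/g/T/Lo, C/g/T/Hi, C/g/H/Mid, C/g/H/Lo, C/g/H/Hi, C/k/T/Mid, C/k/T/Lo, C/k/T/Hi, C/k/H/Mid, C/k/H/Lo, C/k/H/Hi, C/h/T/Mid, C/h/T/Lo, C/h/T/Hi, C/h/H/Mid, C/h/H/Lo, C/h/H/Hi} → row (6,4) (6,4)
That's 9 distinct rows out of 36 strategies.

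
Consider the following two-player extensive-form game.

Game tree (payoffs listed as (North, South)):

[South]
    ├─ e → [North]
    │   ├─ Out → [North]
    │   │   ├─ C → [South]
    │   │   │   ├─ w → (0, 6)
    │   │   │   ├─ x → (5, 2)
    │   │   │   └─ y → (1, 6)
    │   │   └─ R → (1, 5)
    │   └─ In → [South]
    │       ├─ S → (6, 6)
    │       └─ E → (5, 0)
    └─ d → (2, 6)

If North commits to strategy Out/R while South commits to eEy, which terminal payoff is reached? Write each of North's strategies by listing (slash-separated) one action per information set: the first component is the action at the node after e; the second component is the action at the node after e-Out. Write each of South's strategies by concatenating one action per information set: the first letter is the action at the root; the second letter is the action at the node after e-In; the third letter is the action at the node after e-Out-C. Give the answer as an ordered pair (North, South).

(1, 5)

Trace the play path from the root:
  South plays e
  North plays Out at [e]
  North plays R at [e-Out]
→ terminal payoff (1, 5).
(South's choice at the node after e-In is never reached on this path, so it doesn't affect the outcome.)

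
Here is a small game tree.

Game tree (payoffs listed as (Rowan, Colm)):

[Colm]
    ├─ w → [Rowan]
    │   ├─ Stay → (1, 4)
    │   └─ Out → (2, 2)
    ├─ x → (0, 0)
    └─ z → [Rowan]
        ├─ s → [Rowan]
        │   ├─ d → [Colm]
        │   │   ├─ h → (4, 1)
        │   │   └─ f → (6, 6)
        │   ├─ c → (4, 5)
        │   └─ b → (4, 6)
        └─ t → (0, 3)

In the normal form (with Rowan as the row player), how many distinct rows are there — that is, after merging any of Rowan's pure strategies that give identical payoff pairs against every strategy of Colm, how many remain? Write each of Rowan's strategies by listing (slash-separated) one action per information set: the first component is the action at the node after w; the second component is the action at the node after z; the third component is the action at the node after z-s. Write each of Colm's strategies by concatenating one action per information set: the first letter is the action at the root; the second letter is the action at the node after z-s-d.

Rowan has 12 pure strategies: Stay/s/d, Stay/s/c, Stay/s/b, Stay/t/d, Stay/t/c, Stay/t/b, Out/s/d, Out/s/c, Out/s/b, Out/t/d, Out/t/c, Out/t/b. Columns: wh, wf, xh, xf, zh, zf.
{Stay/s/d} → row (1,4) (1,4) (0,0) (0,0) (4,1) (6,6)
{Stay/s/c} → row (1,4) (1,4) (0,0) (0,0) (4,5) (4,5)
{Stay/s/b} → row (1,4) (1,4) (0,0) (0,0) (4,6) (4,6)
{Stay/t/d, Stay/t/c, Stay/t/b} → row (1,4) (1,4) (0,0) (0,0) (0,3) (0,3)
{Out/s/d} → row (2,2) (2,2) (0,0) (0,0) (4,1) (6,6)
{Out/s/c} → row (2,2) (2,2) (0,0) (0,0) (4,5) (4,5)
{Out/s/b} → row (2,2) (2,2) (0,0) (0,0) (4,6) (4,6)
{Out/t/d, Out/t/c, Out/t/b} → row (2,2) (2,2) (0,0) (0,0) (0,3) (0,3)
That's 8 distinct rows out of 12 strategies.

8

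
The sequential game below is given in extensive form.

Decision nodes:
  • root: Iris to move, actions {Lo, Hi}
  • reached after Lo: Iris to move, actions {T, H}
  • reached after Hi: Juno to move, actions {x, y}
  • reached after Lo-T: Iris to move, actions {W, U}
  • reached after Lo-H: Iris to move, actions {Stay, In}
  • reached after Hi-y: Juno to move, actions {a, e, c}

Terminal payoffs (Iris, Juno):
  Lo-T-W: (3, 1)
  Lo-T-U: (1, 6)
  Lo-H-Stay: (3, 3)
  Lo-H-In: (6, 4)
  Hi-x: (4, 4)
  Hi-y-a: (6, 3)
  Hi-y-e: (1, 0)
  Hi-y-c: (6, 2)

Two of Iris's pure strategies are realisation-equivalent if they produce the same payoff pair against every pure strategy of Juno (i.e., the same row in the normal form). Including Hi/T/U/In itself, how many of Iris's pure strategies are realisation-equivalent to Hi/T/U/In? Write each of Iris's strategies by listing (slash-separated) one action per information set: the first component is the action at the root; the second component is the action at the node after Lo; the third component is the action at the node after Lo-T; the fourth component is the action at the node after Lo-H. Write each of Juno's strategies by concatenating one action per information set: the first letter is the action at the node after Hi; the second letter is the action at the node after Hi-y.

Row for Hi/T/U/In (columns xa, xe, xc, ya, ye, yc): (4,4) (4,4) (4,4) (6,3) (1,0) (6,2).
Under Hi/T/U/In, Iris's choice at the node after Lo and at the node after Lo-T and at the node after Lo-H can never be reached regardless of what Juno does, so varying those choices leaves every outcome unchanged.
Holding the reachable choices fixed and varying the unreachable ones freely already gives 2 × 2 × 2 = 8 equivalent strategies.
No other strategy reproduces this row, so those 8 are the full class: Hi/T/W/Stay, Hi/T/W/In, Hi/T/U/Stay, Hi/T/U/In, Hi/H/W/Stay, Hi/H/W/In, Hi/H/U/Stay, Hi/H/U/In.

8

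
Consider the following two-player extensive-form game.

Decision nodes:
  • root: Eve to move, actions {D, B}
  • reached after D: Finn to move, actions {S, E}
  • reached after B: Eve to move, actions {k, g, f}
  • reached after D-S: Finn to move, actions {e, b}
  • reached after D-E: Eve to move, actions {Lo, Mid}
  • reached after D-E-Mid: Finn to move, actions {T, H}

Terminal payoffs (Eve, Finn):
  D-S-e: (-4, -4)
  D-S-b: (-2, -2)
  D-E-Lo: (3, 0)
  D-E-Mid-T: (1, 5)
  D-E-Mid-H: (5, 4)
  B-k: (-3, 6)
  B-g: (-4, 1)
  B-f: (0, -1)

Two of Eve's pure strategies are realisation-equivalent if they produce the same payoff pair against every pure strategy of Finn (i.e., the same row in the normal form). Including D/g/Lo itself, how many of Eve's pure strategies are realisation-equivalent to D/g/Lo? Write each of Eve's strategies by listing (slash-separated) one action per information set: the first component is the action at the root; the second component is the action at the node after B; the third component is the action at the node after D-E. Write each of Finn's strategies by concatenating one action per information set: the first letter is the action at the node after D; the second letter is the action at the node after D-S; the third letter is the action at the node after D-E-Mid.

3

Row for D/g/Lo (columns SeT, SeH, SbT, SbH, EeT, EeH, EbT, EbH): (-4,-4) (-4,-4) (-2,-2) (-2,-2) (3,0) (3,0) (3,0) (3,0).
Under D/g/Lo, Eve's choice at the node after B can never be reached regardless of what Finn does, so varying those choices leaves every outcome unchanged.
Holding the reachable choices fixed and varying the unreachable one freely already gives 3 equivalent strategies.
No other strategy reproduces this row, so those 3 are the full class: D/k/Lo, D/g/Lo, D/f/Lo.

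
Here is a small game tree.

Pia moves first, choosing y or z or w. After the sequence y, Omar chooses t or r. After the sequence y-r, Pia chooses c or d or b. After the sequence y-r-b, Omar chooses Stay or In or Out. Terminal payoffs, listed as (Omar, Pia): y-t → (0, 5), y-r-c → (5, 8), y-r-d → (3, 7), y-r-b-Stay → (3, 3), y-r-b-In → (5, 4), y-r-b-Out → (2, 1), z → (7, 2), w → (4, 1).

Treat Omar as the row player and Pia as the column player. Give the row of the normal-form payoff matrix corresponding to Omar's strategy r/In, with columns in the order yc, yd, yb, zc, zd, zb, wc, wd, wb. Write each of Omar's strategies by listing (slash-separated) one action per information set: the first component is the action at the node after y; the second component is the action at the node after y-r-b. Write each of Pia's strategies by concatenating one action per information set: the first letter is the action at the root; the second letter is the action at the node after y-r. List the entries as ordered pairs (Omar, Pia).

vs yc: Pia plays y → Omar plays r at [y] → Pia plays c at [y-r] → (5, 8)
vs yd: Pia plays y → Omar plays r at [y] → Pia plays d at [y-r] → (3, 7)
vs yb: Pia plays y → Omar plays r at [y] → Pia plays b at [y-r] → Omar plays In at [y-r-b] → (5, 4)
vs zc: Pia plays z → (7, 2)
vs zd: Pia plays z → (7, 2)
vs zb: Pia plays z → (7, 2)
vs wc: Pia plays w → (4, 1)
vs wd: Pia plays w → (4, 1)
vs wb: Pia plays w → (4, 1)

(5,8) (3,7) (5,4) (7,2) (7,2) (7,2) (4,1) (4,1) (4,1)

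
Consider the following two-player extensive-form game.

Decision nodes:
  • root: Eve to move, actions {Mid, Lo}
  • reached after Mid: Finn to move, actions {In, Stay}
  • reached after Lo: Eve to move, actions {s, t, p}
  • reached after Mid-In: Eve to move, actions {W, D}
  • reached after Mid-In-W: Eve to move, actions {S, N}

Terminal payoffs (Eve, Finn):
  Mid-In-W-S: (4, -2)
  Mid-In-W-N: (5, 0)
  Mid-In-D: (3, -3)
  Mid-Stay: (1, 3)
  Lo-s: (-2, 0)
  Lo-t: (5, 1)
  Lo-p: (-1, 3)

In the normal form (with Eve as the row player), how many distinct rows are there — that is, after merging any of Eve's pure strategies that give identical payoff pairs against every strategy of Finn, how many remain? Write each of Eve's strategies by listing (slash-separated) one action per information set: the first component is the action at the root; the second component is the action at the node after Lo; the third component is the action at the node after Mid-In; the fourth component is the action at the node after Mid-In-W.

6

Eve has 24 pure strategies: Mid/s/W/S, Mid/s/W/N, Mid/s/D/S, Mid/s/D/N, Mid/t/W/S, Mid/t/W/N, Mid/t/D/S, Mid/t/D/N, Mid/p/W/S, Mid/p/W/N, Mid/p/D/S, Mid/p/D/N, Lo/s/W/S, Lo/s/W/N, Lo/s/D/S, Lo/s/D/N, Lo/t/W/S, Lo/t/W/N, Lo/t/D/S, Lo/t/D/N, Lo/p/W/S, Lo/p/W/N, Lo/p/D/S, Lo/p/D/N. Columns: In, Stay.
{Mid/s/W/S, Mid/t/W/S, Mid/p/W/S} → row (4,-2) (1,3)
{Mid/s/W/N, Mid/t/W/N, Mid/p/W/N} → row (5,0) (1,3)
{Mid/s/D/S, Mid/s/D/N, Mid/t/D/S, Mid/t/D/N, Mid/p/D/S, Mid/p/D/N} → row (3,-3) (1,3)
{Lo/s/W/S, Lo/s/W/N, Lo/s/D/S, Lo/s/D/N} → row (-2,0) (-2,0)
{Lo/t/W/S, Lo/t/W/N, Lo/t/D/S, Lo/t/D/N} → row (5,1) (5,1)
{Lo/p/W/S, Lo/p/W/N, Lo/p/D/S, Lo/p/D/N} → row (-1,3) (-1,3)
That's 6 distinct rows out of 24 strategies.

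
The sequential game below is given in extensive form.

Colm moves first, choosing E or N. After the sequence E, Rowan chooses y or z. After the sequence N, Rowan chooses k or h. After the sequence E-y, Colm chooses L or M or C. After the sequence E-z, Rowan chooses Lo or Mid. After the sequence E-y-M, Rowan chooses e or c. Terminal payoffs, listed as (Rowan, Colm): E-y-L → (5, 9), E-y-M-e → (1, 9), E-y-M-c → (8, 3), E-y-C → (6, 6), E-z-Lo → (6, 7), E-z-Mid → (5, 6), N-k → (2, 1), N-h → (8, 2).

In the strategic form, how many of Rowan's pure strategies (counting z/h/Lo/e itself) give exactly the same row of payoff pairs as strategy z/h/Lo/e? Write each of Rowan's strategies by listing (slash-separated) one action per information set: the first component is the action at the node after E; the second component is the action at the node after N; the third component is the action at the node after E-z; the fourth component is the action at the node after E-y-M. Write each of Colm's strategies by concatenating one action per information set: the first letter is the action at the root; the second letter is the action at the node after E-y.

2

Row for z/h/Lo/e (columns EL, EM, EC, NL, NM, NC): (6,7) (6,7) (6,7) (8,2) (8,2) (8,2).
Under z/h/Lo/e, Rowan's choice at the node after E-y-M can never be reached regardless of what Colm does, so varying those choices leaves every outcome unchanged.
Holding the reachable choices fixed and varying the unreachable one freely already gives 2 equivalent strategies.
No other strategy reproduces this row, so those 2 are the full class: z/h/Lo/e, z/h/Lo/c.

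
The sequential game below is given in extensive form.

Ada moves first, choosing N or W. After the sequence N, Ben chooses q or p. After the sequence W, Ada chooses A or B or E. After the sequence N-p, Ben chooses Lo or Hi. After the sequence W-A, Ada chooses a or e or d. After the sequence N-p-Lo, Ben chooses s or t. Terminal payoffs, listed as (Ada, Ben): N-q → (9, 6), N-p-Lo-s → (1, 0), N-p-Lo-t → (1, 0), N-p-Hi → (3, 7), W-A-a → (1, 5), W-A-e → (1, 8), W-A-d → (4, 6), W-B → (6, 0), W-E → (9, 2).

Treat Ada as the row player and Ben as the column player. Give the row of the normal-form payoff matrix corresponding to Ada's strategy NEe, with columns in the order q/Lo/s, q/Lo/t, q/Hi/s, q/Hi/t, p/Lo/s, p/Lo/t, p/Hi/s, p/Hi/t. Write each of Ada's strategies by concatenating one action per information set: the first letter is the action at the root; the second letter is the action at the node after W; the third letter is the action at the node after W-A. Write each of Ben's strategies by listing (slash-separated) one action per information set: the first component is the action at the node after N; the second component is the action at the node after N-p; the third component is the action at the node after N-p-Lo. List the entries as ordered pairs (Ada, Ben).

vs q/Lo/s: Ada plays N → Ben plays q at [N] → (9, 6)
vs q/Lo/t: Ada plays N → Ben plays q at [N] → (9, 6)
vs q/Hi/s: Ada plays N → Ben plays q at [N] → (9, 6)
vs q/Hi/t: Ada plays N → Ben plays q at [N] → (9, 6)
vs p/Lo/s: Ada plays N → Ben plays p at [N] → Ben plays Lo at [N-p] → Ben plays s at [N-p-Lo] → (1, 0)
vs p/Lo/t: Ada plays N → Ben plays p at [N] → Ben plays Lo at [N-p] → Ben plays t at [N-p-Lo] → (1, 0)
vs p/Hi/s: Ada plays N → Ben plays p at [N] → Ben plays Hi at [N-p] → (3, 7)
vs p/Hi/t: Ada plays N → Ben plays p at [N] → Ben plays Hi at [N-p] → (3, 7)

(9,6) (9,6) (9,6) (9,6) (1,0) (1,0) (3,7) (3,7)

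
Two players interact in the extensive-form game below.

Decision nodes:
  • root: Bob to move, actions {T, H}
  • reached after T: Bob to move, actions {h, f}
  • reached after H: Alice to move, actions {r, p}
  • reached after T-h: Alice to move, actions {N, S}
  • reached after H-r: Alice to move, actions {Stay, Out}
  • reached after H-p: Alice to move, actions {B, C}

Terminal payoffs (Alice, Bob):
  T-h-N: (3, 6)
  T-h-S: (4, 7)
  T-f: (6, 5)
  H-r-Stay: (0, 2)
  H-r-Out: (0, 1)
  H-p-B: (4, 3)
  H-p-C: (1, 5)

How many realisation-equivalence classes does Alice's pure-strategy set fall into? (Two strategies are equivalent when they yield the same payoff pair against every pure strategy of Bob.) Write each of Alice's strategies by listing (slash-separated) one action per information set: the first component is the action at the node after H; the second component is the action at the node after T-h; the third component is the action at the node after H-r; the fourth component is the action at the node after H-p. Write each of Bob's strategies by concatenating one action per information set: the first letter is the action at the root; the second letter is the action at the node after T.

8

Alice has 16 pure strategies: r/N/Stay/B, r/N/Stay/C, r/N/Out/B, r/N/Out/C, r/S/Stay/B, r/S/Stay/C, r/S/Out/B, r/S/Out/C, p/N/Stay/B, p/N/Stay/C, p/N/Out/B, p/N/Out/C, p/S/Stay/B, p/S/Stay/C, p/S/Out/B, p/S/Out/C. Columns: Th, Tf, Hh, Hf.
{r/N/Stay/B, r/N/Stay/C} → row (3,6) (6,5) (0,2) (0,2)
{r/N/Out/B, r/N/Out/C} → row (3,6) (6,5) (0,1) (0,1)
{r/S/Stay/B, r/S/Stay/C} → row (4,7) (6,5) (0,2) (0,2)
{r/S/Out/B, r/S/Out/C} → row (4,7) (6,5) (0,1) (0,1)
{p/N/Stay/B, p/N/Out/B} → row (3,6) (6,5) (4,3) (4,3)
{p/N/Stay/C, p/N/Out/C} → row (3,6) (6,5) (1,5) (1,5)
{p/S/Stay/B, p/S/Out/B} → row (4,7) (6,5) (4,3) (4,3)
{p/S/Stay/C, p/S/Out/C} → row (4,7) (6,5) (1,5) (1,5)
That's 8 distinct rows out of 16 strategies.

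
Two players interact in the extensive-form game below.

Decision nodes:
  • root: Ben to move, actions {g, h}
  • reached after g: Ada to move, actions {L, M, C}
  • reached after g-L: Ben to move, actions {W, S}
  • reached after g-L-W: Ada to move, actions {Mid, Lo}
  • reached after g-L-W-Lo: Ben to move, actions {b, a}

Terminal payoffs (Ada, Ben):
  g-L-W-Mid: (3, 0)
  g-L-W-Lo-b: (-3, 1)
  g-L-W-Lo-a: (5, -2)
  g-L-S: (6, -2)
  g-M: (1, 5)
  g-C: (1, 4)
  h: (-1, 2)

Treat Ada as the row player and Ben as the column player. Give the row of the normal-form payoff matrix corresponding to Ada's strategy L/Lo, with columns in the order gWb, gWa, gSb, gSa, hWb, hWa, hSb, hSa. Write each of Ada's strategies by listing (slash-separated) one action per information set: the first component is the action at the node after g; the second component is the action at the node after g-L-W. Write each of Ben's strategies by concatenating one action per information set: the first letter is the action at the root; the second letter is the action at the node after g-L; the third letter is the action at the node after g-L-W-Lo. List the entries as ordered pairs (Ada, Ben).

(-3,1) (5,-2) (6,-2) (6,-2) (-1,2) (-1,2) (-1,2) (-1,2)

vs gWb: Ben plays g → Ada plays L at [g] → Ben plays W at [g-L] → Ada plays Lo at [g-L-W] → Ben plays b at [g-L-W-Lo] → (-3, 1)
vs gWa: Ben plays g → Ada plays L at [g] → Ben plays W at [g-L] → Ada plays Lo at [g-L-W] → Ben plays a at [g-L-W-Lo] → (5, -2)
vs gSb: Ben plays g → Ada plays L at [g] → Ben plays S at [g-L] → (6, -2)
vs gSa: Ben plays g → Ada plays L at [g] → Ben plays S at [g-L] → (6, -2)
vs hWb: Ben plays h → (-1, 2)
vs hWa: Ben plays h → (-1, 2)
vs hSb: Ben plays h → (-1, 2)
vs hSa: Ben plays h → (-1, 2)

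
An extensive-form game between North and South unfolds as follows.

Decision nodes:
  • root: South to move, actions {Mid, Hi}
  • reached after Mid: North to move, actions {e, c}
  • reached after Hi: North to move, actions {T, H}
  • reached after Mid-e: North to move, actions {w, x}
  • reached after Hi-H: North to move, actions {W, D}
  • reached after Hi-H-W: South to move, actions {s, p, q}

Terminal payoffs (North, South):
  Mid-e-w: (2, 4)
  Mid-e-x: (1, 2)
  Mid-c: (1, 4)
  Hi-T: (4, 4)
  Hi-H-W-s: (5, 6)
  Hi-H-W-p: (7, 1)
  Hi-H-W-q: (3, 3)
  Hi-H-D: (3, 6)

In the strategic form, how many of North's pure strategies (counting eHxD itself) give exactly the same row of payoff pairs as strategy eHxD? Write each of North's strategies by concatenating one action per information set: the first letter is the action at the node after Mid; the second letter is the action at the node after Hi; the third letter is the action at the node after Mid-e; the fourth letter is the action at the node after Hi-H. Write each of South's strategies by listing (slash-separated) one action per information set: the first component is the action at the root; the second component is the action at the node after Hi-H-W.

Row for eHxD (columns Mid/s, Mid/p, Mid/q, Hi/s, Hi/p, Hi/q): (1,2) (1,2) (1,2) (3,6) (3,6) (3,6).
Every one of North's information sets is on the play path for some reply by South when North follows eHxD.
Changing the action at any of them therefore changes at least one column, so only eHxD itself gives this row.

1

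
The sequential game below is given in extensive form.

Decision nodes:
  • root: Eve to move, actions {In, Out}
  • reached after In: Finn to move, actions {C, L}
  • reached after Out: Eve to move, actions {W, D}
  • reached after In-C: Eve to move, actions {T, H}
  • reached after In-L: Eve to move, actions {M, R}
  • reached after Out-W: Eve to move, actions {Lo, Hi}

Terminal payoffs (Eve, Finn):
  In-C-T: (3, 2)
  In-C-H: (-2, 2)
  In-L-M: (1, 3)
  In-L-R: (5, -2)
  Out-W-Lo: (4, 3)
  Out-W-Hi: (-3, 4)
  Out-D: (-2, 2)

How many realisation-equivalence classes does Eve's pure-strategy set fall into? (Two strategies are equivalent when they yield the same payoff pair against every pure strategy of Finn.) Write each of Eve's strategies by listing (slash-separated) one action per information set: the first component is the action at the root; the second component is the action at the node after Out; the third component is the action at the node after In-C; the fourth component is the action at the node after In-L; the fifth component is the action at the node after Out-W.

Eve has 32 pure strategies: In/W/T/M/Lo, In/W/T/M/Hi, In/W/T/R/Lo, In/W/T/R/Hi, In/W/H/M/Lo, In/W/H/M/Hi, In/W/H/R/Lo, In/W/H/R/Hi, In/D/T/M/Lo, In/D/T/M/Hi, In/D/T/R/Lo, In/D/T/R/Hi, In/D/H/M/Lo, In/D/H/M/Hi, In/D/H/R/Lo, In/D/H/R/Hi, Out/W/T/M/Lo, Out/W/T/M/Hi, Out/W/T/R/Lo, Out/W/T/R/Hi, Out/W/H/M/Lo, Out/W/H/M/Hi, Out/W/H/R/Lo, Out/W/H/R/Hi, Out/D/T/M/Lo, Out/D/T/M/Hi, Out/D/T/R/Lo, Out/D/T/R/Hi, Out/D/H/M/Lo, Out/D/H/M/Hi, Out/D/H/R/Lo, Out/D/H/R/Hi. Columns: C, L.
{In/W/T/M/Lo, In/W/T/M/Hi, In/D/T/M/Lo, In/D/T/M/Hi} → row (3,2) (1,3)
{In/W/T/R/Lo, In/W/T/R/Hi, In/D/T/R/Lo, In/D/T/R/Hi} → row (3,2) (5,-2)
{In/W/H/M/Lo, In/W/H/M/Hi, In/D/H/M/Lo, In/D/H/M/Hi} → row (-2,2) (1,3)
{In/W/H/R/Lo, In/W/H/R/Hi, In/D/H/R/Lo, In/D/H/R/Hi} → row (-2,2) (5,-2)
{Out/W/T/M/Lo, Out/W/T/R/Lo, Out/W/H/M/Lo, Out/W/H/R/Lo} → row (4,3) (4,3)
{Out/W/T/M/Hi, Out/W/T/R/Hi, Out/W/H/M/Hi, Out/W/H/R/Hi} → row (-3,4) (-3,4)
{Out/D/T/M/Lo, Out/D/T/M/Hi, Out/D/T/R/Lo, Out/D/T/R/Hi, Out/D/H/M/Lo, Out/D/H/M/Hi, Out/D/H/R/Lo, Out/D/H/R/Hi} → row (-2,2) (-2,2)
That's 7 distinct rows out of 32 strategies.

7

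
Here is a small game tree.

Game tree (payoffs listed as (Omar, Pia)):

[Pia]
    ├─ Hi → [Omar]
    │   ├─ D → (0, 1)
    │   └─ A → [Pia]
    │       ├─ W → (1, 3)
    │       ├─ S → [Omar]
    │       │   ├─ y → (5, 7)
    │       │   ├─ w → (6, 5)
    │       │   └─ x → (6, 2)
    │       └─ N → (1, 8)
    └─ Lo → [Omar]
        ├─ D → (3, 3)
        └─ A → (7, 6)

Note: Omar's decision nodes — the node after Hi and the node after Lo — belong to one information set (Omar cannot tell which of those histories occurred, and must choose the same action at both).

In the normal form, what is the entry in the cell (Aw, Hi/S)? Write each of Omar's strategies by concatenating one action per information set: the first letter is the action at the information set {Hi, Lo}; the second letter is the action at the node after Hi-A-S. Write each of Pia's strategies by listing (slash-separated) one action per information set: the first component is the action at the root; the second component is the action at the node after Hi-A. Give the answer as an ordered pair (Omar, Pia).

Trace the play path from the root:
  Pia plays Hi
  Omar plays A at [Hi]
  Pia plays S at [Hi-A]
  Omar plays w at [Hi-A-S]
→ terminal payoff (6, 5).

(6, 5)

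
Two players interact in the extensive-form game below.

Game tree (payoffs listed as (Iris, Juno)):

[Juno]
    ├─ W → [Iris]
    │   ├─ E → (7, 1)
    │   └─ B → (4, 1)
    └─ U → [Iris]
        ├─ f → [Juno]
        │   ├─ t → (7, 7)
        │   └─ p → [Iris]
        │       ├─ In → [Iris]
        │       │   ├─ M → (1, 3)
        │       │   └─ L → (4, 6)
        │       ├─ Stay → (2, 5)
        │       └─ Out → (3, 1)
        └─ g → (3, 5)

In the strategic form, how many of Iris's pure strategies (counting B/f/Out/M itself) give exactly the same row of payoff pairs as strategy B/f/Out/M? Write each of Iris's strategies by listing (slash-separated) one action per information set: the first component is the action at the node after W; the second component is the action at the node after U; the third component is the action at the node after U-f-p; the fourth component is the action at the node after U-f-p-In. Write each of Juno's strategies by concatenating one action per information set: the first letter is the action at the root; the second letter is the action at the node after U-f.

2

Row for B/f/Out/M (columns Wt, Wp, Ut, Up): (4,1) (4,1) (7,7) (3,1).
Under B/f/Out/M, Iris's choice at the node after U-f-p-In can never be reached regardless of what Juno does, so varying those choices leaves every outcome unchanged.
Holding the reachable choices fixed and varying the unreachable one freely already gives 2 equivalent strategies.
No other strategy reproduces this row, so those 2 are the full class: B/f/Out/M, B/f/Out/L.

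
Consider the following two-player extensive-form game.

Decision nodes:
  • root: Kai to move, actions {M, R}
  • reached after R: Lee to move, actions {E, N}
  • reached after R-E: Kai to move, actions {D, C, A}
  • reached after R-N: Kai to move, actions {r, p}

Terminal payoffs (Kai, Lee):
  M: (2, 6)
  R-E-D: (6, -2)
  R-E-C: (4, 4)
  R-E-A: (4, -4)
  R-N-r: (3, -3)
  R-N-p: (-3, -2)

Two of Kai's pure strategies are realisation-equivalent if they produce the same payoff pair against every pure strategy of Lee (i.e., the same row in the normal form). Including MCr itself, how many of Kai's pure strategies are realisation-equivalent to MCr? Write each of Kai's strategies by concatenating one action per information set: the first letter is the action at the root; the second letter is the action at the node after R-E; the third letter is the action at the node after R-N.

Row for MCr (columns E, N): (2,6) (2,6).
Under MCr, Kai's choice at the node after R-E and at the node after R-N can never be reached regardless of what Lee does, so varying those choices leaves every outcome unchanged.
Holding the reachable choices fixed and varying the unreachable ones freely already gives 3 × 2 = 6 equivalent strategies.
No other strategy reproduces this row, so those 6 are the full class: MDr, MDp, MCr, MCp, MAr, MAp.

6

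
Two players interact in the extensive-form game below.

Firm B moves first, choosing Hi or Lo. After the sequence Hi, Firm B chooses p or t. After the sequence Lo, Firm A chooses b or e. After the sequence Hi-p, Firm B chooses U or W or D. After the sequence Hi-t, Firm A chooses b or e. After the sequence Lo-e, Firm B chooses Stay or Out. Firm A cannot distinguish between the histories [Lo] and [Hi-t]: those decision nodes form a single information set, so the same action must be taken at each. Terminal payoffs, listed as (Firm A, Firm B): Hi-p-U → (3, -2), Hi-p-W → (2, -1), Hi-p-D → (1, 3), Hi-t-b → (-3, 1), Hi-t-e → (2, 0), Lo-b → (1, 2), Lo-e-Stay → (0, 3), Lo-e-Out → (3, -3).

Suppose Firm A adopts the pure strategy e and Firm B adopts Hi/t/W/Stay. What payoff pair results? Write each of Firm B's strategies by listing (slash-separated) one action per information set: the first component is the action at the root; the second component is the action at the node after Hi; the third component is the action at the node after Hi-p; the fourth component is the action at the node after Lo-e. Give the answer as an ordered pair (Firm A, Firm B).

Trace the play path from the root:
  Firm B plays Hi
  Firm B plays t at [Hi]
  Firm A plays e at [Hi-t]
→ terminal payoff (2, 0).
(Firm B's choice at the node after Hi-p is never reached on this path, so it doesn't affect the outcome.)

(2, 0)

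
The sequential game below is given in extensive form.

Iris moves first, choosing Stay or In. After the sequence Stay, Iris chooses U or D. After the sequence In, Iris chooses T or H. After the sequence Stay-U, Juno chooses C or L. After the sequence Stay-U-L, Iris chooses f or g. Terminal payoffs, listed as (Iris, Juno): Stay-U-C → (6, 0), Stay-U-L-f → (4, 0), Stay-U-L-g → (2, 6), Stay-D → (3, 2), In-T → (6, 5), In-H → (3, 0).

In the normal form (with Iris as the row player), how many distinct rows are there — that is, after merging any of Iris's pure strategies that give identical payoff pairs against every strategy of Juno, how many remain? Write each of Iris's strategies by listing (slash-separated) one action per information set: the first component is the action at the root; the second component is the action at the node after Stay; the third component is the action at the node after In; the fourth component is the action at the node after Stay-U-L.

Iris has 16 pure strategies: Stay/U/T/f, Stay/U/T/g, Stay/U/H/f, Stay/U/H/g, Stay/D/T/f, Stay/D/T/g, Stay/D/H/f, Stay/D/H/g, In/U/T/f, In/U/T/g, In/U/H/f, In/U/H/g, In/D/T/f, In/D/T/g, In/D/H/f, In/D/H/g. Columns: C, L.
{Stay/U/T/f, Stay/U/H/f} → row (6,0) (4,0)
{Stay/U/T/g, Stay/U/H/g} → row (6,0) (2,6)
{Stay/D/T/f, Stay/D/T/g, Stay/D/H/f, Stay/D/H/g} → row (3,2) (3,2)
{In/U/T/f, In/U/T/g, In/D/T/f, In/D/T/g} → row (6,5) (6,5)
{In/U/H/f, In/U/H/g, In/D/H/f, In/D/H/g} → row (3,0) (3,0)
That's 5 distinct rows out of 16 strategies.

5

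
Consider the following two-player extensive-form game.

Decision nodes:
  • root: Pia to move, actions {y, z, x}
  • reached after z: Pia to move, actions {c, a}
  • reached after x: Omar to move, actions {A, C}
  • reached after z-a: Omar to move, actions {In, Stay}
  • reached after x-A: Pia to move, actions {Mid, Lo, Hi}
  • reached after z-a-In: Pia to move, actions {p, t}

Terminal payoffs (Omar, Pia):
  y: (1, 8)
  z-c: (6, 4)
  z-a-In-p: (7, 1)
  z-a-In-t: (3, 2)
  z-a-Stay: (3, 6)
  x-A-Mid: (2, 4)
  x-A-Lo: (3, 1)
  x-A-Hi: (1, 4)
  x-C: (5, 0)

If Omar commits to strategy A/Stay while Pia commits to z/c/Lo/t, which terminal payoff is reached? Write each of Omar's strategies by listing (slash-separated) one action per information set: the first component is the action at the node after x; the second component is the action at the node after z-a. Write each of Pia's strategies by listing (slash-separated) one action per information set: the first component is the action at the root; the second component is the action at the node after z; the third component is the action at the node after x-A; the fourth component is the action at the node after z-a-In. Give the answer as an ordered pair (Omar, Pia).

Trace the play path from the root:
  Pia plays z
  Pia plays c at [z]
→ terminal payoff (6, 4).
(Omar's choice at the node after x is never reached on this path, so it doesn't affect the outcome.)

(6, 4)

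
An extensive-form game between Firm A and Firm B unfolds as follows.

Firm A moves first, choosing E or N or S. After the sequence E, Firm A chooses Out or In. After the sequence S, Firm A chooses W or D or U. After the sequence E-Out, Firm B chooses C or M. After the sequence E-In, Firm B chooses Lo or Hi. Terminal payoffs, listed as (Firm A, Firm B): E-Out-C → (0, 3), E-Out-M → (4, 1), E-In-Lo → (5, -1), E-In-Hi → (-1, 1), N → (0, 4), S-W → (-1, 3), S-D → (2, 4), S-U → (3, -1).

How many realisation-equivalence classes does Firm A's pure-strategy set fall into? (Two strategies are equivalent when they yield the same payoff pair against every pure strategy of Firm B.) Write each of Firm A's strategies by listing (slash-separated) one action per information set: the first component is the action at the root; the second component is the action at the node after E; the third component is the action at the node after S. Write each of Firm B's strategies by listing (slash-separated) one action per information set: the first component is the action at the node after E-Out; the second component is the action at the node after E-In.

6

Firm A has 18 pure strategies: E/Out/W, E/Out/D, E/Out/U, E/In/W, E/In/D, E/In/U, N/Out/W, N/Out/D, N/Out/U, N/In/W, N/In/D, N/In/U, S/Out/W, S/Out/D, S/Out/U, S/In/W, S/In/D, S/In/U. Columns: C/Lo, C/Hi, M/Lo, M/Hi.
{E/Out/W, E/Out/D, E/Out/U} → row (0,3) (0,3) (4,1) (4,1)
{E/In/W, E/In/D, E/In/U} → row (5,-1) (-1,1) (5,-1) (-1,1)
{N/Out/W, N/Out/D, N/Out/U, N/In/W, N/In/D, N/In/U} → row (0,4) (0,4) (0,4) (0,4)
{S/Out/W, S/In/W} → row (-1,3) (-1,3) (-1,3) (-1,3)
{S/Out/D, S/In/D} → row (2,4) (2,4) (2,4) (2,4)
{S/Out/U, S/In/U} → row (3,-1) (3,-1) (3,-1) (3,-1)
That's 6 distinct rows out of 18 strategies.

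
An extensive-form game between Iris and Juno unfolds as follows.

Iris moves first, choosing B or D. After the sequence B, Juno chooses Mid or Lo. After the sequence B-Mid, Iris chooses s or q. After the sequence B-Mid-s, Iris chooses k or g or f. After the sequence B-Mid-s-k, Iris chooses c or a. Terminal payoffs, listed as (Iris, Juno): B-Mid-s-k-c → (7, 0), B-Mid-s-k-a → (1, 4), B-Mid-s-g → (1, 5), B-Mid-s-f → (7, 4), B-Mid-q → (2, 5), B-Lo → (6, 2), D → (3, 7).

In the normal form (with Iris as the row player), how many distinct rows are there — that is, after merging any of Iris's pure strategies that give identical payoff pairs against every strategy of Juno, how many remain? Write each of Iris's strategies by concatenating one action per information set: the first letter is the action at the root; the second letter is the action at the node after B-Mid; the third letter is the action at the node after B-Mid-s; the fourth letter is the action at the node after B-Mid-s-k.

Iris has 24 pure strategies: Bskc, Bska, Bsgc, Bsga, Bsfc, Bsfa, Bqkc, Bqka, Bqgc, Bqga, Bqfc, Bqfa, Dskc, Dska, Dsgc, Dsga, Dsfc, Dsfa, Dqkc, Dqka, Dqgc, Dqga, Dqfc, Dqfa. Columns: Mid, Lo.
{Bskc} → row (7,0) (6,2)
{Bska} → row (1,4) (6,2)
{Bsgc, Bsga} → row (1,5) (6,2)
{Bsfc, Bsfa} → row (7,4) (6,2)
{Bqkc, Bqka, Bqgc, Bqga, Bqfc, Bqfa} → row (2,5) (6,2)
{Dskc, Dska, Dsgc, Dsga, Dsfc, Dsfa, Dqkc, Dqka, Dqgc, Dqga, Dqfc, Dqfa} → row (3,7) (3,7)
That's 6 distinct rows out of 24 strategies.

6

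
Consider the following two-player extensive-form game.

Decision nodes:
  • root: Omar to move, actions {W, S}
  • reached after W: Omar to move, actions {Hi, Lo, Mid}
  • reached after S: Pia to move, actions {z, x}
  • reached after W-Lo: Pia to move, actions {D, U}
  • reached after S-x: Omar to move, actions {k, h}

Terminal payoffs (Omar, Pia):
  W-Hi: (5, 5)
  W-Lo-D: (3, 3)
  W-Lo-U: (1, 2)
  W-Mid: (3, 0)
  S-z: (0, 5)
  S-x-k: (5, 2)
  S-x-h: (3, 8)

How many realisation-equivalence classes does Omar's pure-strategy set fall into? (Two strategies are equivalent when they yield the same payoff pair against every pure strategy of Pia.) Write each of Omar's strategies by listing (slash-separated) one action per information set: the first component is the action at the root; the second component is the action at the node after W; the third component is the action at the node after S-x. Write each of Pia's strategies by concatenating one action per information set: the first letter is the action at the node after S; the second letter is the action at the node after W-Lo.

5

Omar has 12 pure strategies: W/Hi/k, W/Hi/h, W/Lo/k, W/Lo/h, W/Mid/k, W/Mid/h, S/Hi/k, S/Hi/h, S/Lo/k, S/Lo/h, S/Mid/k, S/Mid/h. Columns: zD, zU, xD, xU.
{W/Hi/k, W/Hi/h} → row (5,5) (5,5) (5,5) (5,5)
{W/Lo/k, W/Lo/h} → row (3,3) (1,2) (3,3) (1,2)
{W/Mid/k, W/Mid/h} → row (3,0) (3,0) (3,0) (3,0)
{S/Hi/k, S/Lo/k, S/Mid/k} → row (0,5) (0,5) (5,2) (5,2)
{S/Hi/h, S/Lo/h, S/Mid/h} → row (0,5) (0,5) (3,8) (3,8)
That's 5 distinct rows out of 12 strategies.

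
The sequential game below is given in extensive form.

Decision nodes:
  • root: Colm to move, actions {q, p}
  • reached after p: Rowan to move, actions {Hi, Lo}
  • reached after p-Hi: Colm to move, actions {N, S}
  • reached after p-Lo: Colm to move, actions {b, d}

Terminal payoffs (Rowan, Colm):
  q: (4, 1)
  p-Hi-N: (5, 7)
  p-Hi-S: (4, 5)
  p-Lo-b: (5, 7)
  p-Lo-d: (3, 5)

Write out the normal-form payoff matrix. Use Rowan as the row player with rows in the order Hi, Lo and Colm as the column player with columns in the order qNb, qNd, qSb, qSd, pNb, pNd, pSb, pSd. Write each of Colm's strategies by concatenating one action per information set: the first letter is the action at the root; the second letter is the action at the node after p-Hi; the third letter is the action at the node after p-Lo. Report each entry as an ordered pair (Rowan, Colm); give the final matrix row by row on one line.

          qNb      qNd      qSb      qSd      pNb      pNd      pSb      pSd
  Hi    (4,1)    (4,1)    (4,1)    (4,1)    (5,7)    (5,7)    (4,5)    (4,5)
  Lo    (4,1)    (4,1)    (4,1)    (4,1)    (5,7)    (3,5)    (5,7)    (3,5)

Hi: (4,1) (4,1) (4,1) (4,1) (5,7) (5,7) (4,5) (4,5) | Lo: (4,1) (4,1) (4,1) (4,1) (5,7) (3,5) (5,7) (3,5)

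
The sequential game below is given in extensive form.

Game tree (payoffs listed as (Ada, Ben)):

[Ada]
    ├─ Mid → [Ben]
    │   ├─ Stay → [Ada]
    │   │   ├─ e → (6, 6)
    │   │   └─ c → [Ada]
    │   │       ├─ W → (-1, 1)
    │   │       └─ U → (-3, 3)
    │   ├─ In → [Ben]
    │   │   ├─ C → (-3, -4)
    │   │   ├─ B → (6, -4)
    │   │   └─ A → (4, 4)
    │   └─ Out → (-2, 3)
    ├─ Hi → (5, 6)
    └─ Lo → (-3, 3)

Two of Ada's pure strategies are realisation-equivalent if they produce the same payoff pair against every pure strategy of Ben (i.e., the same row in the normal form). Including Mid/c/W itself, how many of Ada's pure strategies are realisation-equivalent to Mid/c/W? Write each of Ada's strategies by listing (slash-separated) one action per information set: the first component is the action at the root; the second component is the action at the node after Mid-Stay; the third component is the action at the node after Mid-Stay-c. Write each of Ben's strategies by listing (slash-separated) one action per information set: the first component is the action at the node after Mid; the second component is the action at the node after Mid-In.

1

Row for Mid/c/W (columns Stay/C, Stay/B, Stay/A, In/C, In/B, In/A, Out/C, Out/B, Out/A): (-1,1) (-1,1) (-1,1) (-3,-4) (6,-4) (4,4) (-2,3) (-2,3) (-2,3).
Every one of Ada's information sets is on the play path for some reply by Ben when Ada follows Mid/c/W.
Changing the action at any of them therefore changes at least one column, so only Mid/c/W itself gives this row.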